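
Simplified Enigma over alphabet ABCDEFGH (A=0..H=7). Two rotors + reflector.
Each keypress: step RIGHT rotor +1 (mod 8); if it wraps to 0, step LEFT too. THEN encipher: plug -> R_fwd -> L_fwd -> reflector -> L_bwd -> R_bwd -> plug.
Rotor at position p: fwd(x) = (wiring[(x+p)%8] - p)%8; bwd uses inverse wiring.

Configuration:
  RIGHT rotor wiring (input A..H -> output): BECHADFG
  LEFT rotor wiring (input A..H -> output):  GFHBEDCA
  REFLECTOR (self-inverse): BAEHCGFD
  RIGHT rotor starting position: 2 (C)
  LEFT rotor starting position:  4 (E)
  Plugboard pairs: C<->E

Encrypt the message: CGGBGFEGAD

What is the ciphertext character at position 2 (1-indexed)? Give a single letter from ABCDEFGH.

Char 1 ('C'): step: R->3, L=4; C->plug->E->R->D->L->E->refl->C->L'->E->R'->A->plug->A
Char 2 ('G'): step: R->4, L=4; G->plug->G->R->G->L->D->refl->H->L'->B->R'->C->plug->E

E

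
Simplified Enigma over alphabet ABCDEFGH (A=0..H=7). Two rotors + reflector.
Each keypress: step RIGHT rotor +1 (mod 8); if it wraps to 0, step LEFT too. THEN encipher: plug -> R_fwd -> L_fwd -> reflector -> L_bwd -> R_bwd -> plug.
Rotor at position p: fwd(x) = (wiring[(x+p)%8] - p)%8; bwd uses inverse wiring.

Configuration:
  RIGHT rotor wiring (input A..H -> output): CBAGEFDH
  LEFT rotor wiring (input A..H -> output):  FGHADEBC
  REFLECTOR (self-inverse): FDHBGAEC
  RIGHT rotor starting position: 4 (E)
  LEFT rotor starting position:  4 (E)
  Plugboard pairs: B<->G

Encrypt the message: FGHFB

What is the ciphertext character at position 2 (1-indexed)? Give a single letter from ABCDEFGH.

Char 1 ('F'): step: R->5, L=4; F->plug->F->R->D->L->G->refl->E->L'->H->R'->H->plug->H
Char 2 ('G'): step: R->6, L=4; G->plug->B->R->B->L->A->refl->F->L'->C->R'->E->plug->E

E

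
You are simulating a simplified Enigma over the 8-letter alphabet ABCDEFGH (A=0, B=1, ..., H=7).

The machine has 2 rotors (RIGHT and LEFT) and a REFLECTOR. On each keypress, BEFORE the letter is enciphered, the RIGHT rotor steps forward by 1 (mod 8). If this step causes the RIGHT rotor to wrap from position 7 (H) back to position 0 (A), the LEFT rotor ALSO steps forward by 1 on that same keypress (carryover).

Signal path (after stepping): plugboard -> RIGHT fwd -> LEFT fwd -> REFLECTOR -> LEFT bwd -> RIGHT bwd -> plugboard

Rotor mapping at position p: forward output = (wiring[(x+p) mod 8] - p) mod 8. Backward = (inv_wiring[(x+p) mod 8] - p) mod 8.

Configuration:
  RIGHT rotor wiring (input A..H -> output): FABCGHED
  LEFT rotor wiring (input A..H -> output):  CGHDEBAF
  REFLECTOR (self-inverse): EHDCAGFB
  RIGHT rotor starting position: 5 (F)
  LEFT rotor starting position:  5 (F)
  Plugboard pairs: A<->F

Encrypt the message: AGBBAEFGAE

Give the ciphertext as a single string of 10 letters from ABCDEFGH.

Char 1 ('A'): step: R->6, L=5; A->plug->F->R->E->L->B->refl->H->L'->H->R'->C->plug->C
Char 2 ('G'): step: R->7, L=5; G->plug->G->R->A->L->E->refl->A->L'->C->R'->D->plug->D
Char 3 ('B'): step: R->0, L->6 (L advanced); B->plug->B->R->A->L->C->refl->D->L'->H->R'->F->plug->A
Char 4 ('B'): step: R->1, L=6; B->plug->B->R->A->L->C->refl->D->L'->H->R'->A->plug->F
Char 5 ('A'): step: R->2, L=6; A->plug->F->R->B->L->H->refl->B->L'->E->R'->C->plug->C
Char 6 ('E'): step: R->3, L=6; E->plug->E->R->A->L->C->refl->D->L'->H->R'->A->plug->F
Char 7 ('F'): step: R->4, L=6; F->plug->A->R->C->L->E->refl->A->L'->D->R'->B->plug->B
Char 8 ('G'): step: R->5, L=6; G->plug->G->R->F->L->F->refl->G->L'->G->R'->C->plug->C
Char 9 ('A'): step: R->6, L=6; A->plug->F->R->E->L->B->refl->H->L'->B->R'->H->plug->H
Char 10 ('E'): step: R->7, L=6; E->plug->E->R->D->L->A->refl->E->L'->C->R'->D->plug->D

Answer: CDAFCFBCHD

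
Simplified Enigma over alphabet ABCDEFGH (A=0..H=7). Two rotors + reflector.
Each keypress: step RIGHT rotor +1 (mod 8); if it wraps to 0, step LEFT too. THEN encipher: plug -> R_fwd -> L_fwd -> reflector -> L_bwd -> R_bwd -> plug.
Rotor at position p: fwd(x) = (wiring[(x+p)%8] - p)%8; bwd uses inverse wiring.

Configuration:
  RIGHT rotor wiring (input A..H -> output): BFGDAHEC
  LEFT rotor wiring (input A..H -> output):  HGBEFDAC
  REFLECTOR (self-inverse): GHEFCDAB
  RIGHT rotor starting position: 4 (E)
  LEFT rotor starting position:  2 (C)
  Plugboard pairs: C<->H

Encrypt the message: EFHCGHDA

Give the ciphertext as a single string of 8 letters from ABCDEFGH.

Char 1 ('E'): step: R->5, L=2; E->plug->E->R->A->L->H->refl->B->L'->D->R'->H->plug->C
Char 2 ('F'): step: R->6, L=2; F->plug->F->R->F->L->A->refl->G->L'->E->R'->B->plug->B
Char 3 ('H'): step: R->7, L=2; H->plug->C->R->G->L->F->refl->D->L'->C->R'->B->plug->B
Char 4 ('C'): step: R->0, L->3 (L advanced); C->plug->H->R->C->L->A->refl->G->L'->H->R'->F->plug->F
Char 5 ('G'): step: R->1, L=3; G->plug->G->R->B->L->C->refl->E->L'->F->R'->B->plug->B
Char 6 ('H'): step: R->2, L=3; H->plug->C->R->G->L->D->refl->F->L'->D->R'->H->plug->C
Char 7 ('D'): step: R->3, L=3; D->plug->D->R->B->L->C->refl->E->L'->F->R'->B->plug->B
Char 8 ('A'): step: R->4, L=3; A->plug->A->R->E->L->H->refl->B->L'->A->R'->C->plug->H

Answer: CBBFBCBH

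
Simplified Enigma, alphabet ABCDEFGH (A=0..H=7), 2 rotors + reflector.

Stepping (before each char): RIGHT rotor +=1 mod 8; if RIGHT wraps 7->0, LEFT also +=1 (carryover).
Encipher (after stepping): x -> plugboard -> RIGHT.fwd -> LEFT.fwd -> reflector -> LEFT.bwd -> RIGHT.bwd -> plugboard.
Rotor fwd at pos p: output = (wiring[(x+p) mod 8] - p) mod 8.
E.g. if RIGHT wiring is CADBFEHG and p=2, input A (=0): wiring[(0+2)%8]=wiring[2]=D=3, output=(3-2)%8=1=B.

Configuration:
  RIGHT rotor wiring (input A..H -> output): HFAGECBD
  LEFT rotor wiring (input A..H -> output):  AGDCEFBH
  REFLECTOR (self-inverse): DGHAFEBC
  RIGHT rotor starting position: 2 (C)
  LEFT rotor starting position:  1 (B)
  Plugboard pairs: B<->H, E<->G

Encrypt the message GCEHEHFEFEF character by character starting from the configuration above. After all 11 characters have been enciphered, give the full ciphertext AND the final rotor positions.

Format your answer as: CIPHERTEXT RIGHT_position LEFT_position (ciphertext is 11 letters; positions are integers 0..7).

Char 1 ('G'): step: R->3, L=1; G->plug->E->R->A->L->F->refl->E->L'->E->R'->F->plug->F
Char 2 ('C'): step: R->4, L=1; C->plug->C->R->F->L->A->refl->D->L'->D->R'->E->plug->G
Char 3 ('E'): step: R->5, L=1; E->plug->G->R->B->L->C->refl->H->L'->H->R'->H->plug->B
Char 4 ('H'): step: R->6, L=1; H->plug->B->R->F->L->A->refl->D->L'->D->R'->A->plug->A
Char 5 ('E'): step: R->7, L=1; E->plug->G->R->D->L->D->refl->A->L'->F->R'->F->plug->F
Char 6 ('H'): step: R->0, L->2 (L advanced); H->plug->B->R->F->L->F->refl->E->L'->H->R'->A->plug->A
Char 7 ('F'): step: R->1, L=2; F->plug->F->R->A->L->B->refl->G->L'->G->R'->H->plug->B
Char 8 ('E'): step: R->2, L=2; E->plug->G->R->F->L->F->refl->E->L'->H->R'->E->plug->G
Char 9 ('F'): step: R->3, L=2; F->plug->F->R->E->L->H->refl->C->L'->C->R'->G->plug->E
Char 10 ('E'): step: R->4, L=2; E->plug->G->R->E->L->H->refl->C->L'->C->R'->H->plug->B
Char 11 ('F'): step: R->5, L=2; F->plug->F->R->D->L->D->refl->A->L'->B->R'->G->plug->E
Final: ciphertext=FGBAFABGEBE, RIGHT=5, LEFT=2

Answer: FGBAFABGEBE 5 2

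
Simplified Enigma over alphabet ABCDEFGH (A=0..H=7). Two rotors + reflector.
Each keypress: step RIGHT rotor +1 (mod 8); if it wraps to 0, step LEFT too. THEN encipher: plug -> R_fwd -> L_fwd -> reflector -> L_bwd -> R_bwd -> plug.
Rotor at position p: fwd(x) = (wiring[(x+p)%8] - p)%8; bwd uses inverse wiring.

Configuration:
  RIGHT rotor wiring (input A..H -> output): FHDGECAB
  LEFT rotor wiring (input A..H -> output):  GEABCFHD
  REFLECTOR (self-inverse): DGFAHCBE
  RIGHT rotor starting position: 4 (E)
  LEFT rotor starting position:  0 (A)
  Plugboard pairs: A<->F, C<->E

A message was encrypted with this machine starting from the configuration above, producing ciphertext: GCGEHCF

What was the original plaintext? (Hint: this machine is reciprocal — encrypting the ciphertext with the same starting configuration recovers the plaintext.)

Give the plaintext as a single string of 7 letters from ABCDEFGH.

Char 1 ('G'): step: R->5, L=0; G->plug->G->R->B->L->E->refl->H->L'->G->R'->F->plug->A
Char 2 ('C'): step: R->6, L=0; C->plug->E->R->F->L->F->refl->C->L'->E->R'->H->plug->H
Char 3 ('G'): step: R->7, L=0; G->plug->G->R->D->L->B->refl->G->L'->A->R'->C->plug->E
Char 4 ('E'): step: R->0, L->1 (L advanced); E->plug->C->R->D->L->B->refl->G->L'->F->R'->A->plug->F
Char 5 ('H'): step: R->1, L=1; H->plug->H->R->E->L->E->refl->H->L'->B->R'->E->plug->C
Char 6 ('C'): step: R->2, L=1; C->plug->E->R->G->L->C->refl->F->L'->H->R'->F->plug->A
Char 7 ('F'): step: R->3, L=1; F->plug->A->R->D->L->B->refl->G->L'->F->R'->D->plug->D

Answer: AHEFCAD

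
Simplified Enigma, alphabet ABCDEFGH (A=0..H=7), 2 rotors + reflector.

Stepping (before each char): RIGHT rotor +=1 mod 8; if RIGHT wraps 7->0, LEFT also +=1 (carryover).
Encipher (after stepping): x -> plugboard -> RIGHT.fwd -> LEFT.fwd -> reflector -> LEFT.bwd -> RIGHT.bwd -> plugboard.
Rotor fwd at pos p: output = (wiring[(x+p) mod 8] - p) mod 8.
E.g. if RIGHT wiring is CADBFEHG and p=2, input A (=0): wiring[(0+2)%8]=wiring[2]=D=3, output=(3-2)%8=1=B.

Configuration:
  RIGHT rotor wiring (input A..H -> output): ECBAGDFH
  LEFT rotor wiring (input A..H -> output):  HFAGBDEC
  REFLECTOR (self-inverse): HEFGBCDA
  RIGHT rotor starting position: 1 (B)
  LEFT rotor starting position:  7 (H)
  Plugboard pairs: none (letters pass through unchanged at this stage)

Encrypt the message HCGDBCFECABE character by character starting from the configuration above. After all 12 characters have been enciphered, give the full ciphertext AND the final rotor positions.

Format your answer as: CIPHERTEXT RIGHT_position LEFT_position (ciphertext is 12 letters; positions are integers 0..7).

Answer: GDBEDHGBBBCG 5 0

Derivation:
Char 1 ('H'): step: R->2, L=7; H->plug->H->R->A->L->D->refl->G->L'->C->R'->G->plug->G
Char 2 ('C'): step: R->3, L=7; C->plug->C->R->A->L->D->refl->G->L'->C->R'->D->plug->D
Char 3 ('G'): step: R->4, L=7; G->plug->G->R->F->L->C->refl->F->L'->H->R'->B->plug->B
Char 4 ('D'): step: R->5, L=7; D->plug->D->R->H->L->F->refl->C->L'->F->R'->E->plug->E
Char 5 ('B'): step: R->6, L=7; B->plug->B->R->B->L->A->refl->H->L'->E->R'->D->plug->D
Char 6 ('C'): step: R->7, L=7; C->plug->C->R->D->L->B->refl->E->L'->G->R'->H->plug->H
Char 7 ('F'): step: R->0, L->0 (L advanced); F->plug->F->R->D->L->G->refl->D->L'->F->R'->G->plug->G
Char 8 ('E'): step: R->1, L=0; E->plug->E->R->C->L->A->refl->H->L'->A->R'->B->plug->B
Char 9 ('C'): step: R->2, L=0; C->plug->C->R->E->L->B->refl->E->L'->G->R'->B->plug->B
Char 10 ('A'): step: R->3, L=0; A->plug->A->R->F->L->D->refl->G->L'->D->R'->B->plug->B
Char 11 ('B'): step: R->4, L=0; B->plug->B->R->H->L->C->refl->F->L'->B->R'->C->plug->C
Char 12 ('E'): step: R->5, L=0; E->plug->E->R->F->L->D->refl->G->L'->D->R'->G->plug->G
Final: ciphertext=GDBEDHGBBBCG, RIGHT=5, LEFT=0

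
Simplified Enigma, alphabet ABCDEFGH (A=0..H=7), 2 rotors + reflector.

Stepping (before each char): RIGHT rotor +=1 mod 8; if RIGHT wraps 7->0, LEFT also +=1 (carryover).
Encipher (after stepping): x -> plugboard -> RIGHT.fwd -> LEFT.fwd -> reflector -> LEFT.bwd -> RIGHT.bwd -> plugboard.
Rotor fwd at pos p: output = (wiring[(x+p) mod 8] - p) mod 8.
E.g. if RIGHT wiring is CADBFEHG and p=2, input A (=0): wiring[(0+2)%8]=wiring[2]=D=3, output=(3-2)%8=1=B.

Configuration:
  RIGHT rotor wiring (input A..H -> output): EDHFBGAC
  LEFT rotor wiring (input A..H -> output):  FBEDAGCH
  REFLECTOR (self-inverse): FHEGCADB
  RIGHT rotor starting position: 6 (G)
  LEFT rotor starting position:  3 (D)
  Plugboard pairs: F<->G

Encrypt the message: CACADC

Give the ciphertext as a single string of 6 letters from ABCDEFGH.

Char 1 ('C'): step: R->7, L=3; C->plug->C->R->E->L->E->refl->C->L'->F->R'->B->plug->B
Char 2 ('A'): step: R->0, L->4 (L advanced); A->plug->A->R->E->L->B->refl->H->L'->H->R'->C->plug->C
Char 3 ('C'): step: R->1, L=4; C->plug->C->R->E->L->B->refl->H->L'->H->R'->F->plug->G
Char 4 ('A'): step: R->2, L=4; A->plug->A->R->F->L->F->refl->A->L'->G->R'->E->plug->E
Char 5 ('D'): step: R->3, L=4; D->plug->D->R->F->L->F->refl->A->L'->G->R'->B->plug->B
Char 6 ('C'): step: R->4, L=4; C->plug->C->R->E->L->B->refl->H->L'->H->R'->F->plug->G

Answer: BCGEBG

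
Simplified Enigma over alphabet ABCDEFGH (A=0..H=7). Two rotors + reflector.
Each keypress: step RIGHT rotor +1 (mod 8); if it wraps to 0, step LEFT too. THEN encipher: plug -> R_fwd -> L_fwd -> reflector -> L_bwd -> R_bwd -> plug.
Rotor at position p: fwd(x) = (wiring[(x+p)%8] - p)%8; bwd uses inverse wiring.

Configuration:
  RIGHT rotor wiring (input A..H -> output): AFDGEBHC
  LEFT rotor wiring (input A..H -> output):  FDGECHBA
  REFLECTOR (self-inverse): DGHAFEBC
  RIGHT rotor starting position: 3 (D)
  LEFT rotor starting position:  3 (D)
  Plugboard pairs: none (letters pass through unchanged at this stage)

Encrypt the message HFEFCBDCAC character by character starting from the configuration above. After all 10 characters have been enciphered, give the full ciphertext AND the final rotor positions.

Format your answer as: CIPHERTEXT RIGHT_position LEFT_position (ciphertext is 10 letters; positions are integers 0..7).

Char 1 ('H'): step: R->4, L=3; H->plug->H->R->C->L->E->refl->F->L'->E->R'->E->plug->E
Char 2 ('F'): step: R->5, L=3; F->plug->F->R->G->L->A->refl->D->L'->H->R'->H->plug->H
Char 3 ('E'): step: R->6, L=3; E->plug->E->R->F->L->C->refl->H->L'->B->R'->A->plug->A
Char 4 ('F'): step: R->7, L=3; F->plug->F->R->F->L->C->refl->H->L'->B->R'->B->plug->B
Char 5 ('C'): step: R->0, L->4 (L advanced); C->plug->C->R->D->L->E->refl->F->L'->C->R'->H->plug->H
Char 6 ('B'): step: R->1, L=4; B->plug->B->R->C->L->F->refl->E->L'->D->R'->D->plug->D
Char 7 ('D'): step: R->2, L=4; D->plug->D->R->H->L->A->refl->D->L'->B->R'->A->plug->A
Char 8 ('C'): step: R->3, L=4; C->plug->C->R->G->L->C->refl->H->L'->F->R'->F->plug->F
Char 9 ('A'): step: R->4, L=4; A->plug->A->R->A->L->G->refl->B->L'->E->R'->E->plug->E
Char 10 ('C'): step: R->5, L=4; C->plug->C->R->F->L->H->refl->C->L'->G->R'->F->plug->F
Final: ciphertext=EHABHDAFEF, RIGHT=5, LEFT=4

Answer: EHABHDAFEF 5 4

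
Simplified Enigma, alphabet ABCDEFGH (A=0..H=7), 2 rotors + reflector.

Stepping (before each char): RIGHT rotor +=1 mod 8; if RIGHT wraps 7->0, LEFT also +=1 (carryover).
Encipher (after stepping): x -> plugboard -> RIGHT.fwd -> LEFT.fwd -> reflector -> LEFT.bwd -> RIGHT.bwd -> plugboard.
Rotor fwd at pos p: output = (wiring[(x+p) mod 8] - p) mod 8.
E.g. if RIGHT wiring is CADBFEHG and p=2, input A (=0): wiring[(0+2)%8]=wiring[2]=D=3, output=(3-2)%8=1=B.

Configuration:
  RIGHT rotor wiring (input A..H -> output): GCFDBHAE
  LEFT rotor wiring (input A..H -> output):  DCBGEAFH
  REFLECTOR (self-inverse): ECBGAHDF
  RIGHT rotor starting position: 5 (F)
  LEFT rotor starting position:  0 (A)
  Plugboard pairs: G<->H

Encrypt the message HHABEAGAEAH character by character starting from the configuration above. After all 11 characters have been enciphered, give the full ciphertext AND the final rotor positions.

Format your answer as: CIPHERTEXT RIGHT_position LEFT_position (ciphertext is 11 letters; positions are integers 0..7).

Answer: CCDCAHDGCGC 0 2

Derivation:
Char 1 ('H'): step: R->6, L=0; H->plug->G->R->D->L->G->refl->D->L'->A->R'->C->plug->C
Char 2 ('H'): step: R->7, L=0; H->plug->G->R->A->L->D->refl->G->L'->D->R'->C->plug->C
Char 3 ('A'): step: R->0, L->1 (L advanced); A->plug->A->R->G->L->G->refl->D->L'->D->R'->D->plug->D
Char 4 ('B'): step: R->1, L=1; B->plug->B->R->E->L->H->refl->F->L'->C->R'->C->plug->C
Char 5 ('E'): step: R->2, L=1; E->plug->E->R->G->L->G->refl->D->L'->D->R'->A->plug->A
Char 6 ('A'): step: R->3, L=1; A->plug->A->R->A->L->B->refl->C->L'->H->R'->G->plug->H
Char 7 ('G'): step: R->4, L=1; G->plug->H->R->H->L->C->refl->B->L'->A->R'->D->plug->D
Char 8 ('A'): step: R->5, L=1; A->plug->A->R->C->L->F->refl->H->L'->E->R'->H->plug->G
Char 9 ('E'): step: R->6, L=1; E->plug->E->R->H->L->C->refl->B->L'->A->R'->C->plug->C
Char 10 ('A'): step: R->7, L=1; A->plug->A->R->F->L->E->refl->A->L'->B->R'->H->plug->G
Char 11 ('H'): step: R->0, L->2 (L advanced); H->plug->G->R->A->L->H->refl->F->L'->F->R'->C->plug->C
Final: ciphertext=CCDCAHDGCGC, RIGHT=0, LEFT=2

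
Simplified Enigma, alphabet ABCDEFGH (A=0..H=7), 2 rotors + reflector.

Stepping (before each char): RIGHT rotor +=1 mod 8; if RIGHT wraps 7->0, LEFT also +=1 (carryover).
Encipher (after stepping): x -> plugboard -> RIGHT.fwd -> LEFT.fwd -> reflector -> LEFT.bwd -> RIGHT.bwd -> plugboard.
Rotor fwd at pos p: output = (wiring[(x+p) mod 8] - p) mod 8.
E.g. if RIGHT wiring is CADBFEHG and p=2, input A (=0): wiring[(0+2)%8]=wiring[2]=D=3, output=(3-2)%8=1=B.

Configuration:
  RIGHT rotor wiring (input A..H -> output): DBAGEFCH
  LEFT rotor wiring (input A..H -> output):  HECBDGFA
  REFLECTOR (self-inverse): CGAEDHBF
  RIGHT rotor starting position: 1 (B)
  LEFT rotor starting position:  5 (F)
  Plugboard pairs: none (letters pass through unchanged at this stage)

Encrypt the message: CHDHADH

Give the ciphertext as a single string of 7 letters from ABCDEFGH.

Char 1 ('C'): step: R->2, L=5; C->plug->C->R->C->L->D->refl->E->L'->G->R'->A->plug->A
Char 2 ('H'): step: R->3, L=5; H->plug->H->R->F->L->F->refl->H->L'->E->R'->E->plug->E
Char 3 ('D'): step: R->4, L=5; D->plug->D->R->D->L->C->refl->A->L'->B->R'->B->plug->B
Char 4 ('H'): step: R->5, L=5; H->plug->H->R->H->L->G->refl->B->L'->A->R'->A->plug->A
Char 5 ('A'): step: R->6, L=5; A->plug->A->R->E->L->H->refl->F->L'->F->R'->C->plug->C
Char 6 ('D'): step: R->7, L=5; D->plug->D->R->B->L->A->refl->C->L'->D->R'->H->plug->H
Char 7 ('H'): step: R->0, L->6 (L advanced); H->plug->H->R->H->L->A->refl->C->L'->B->R'->B->plug->B

Answer: AEBACHB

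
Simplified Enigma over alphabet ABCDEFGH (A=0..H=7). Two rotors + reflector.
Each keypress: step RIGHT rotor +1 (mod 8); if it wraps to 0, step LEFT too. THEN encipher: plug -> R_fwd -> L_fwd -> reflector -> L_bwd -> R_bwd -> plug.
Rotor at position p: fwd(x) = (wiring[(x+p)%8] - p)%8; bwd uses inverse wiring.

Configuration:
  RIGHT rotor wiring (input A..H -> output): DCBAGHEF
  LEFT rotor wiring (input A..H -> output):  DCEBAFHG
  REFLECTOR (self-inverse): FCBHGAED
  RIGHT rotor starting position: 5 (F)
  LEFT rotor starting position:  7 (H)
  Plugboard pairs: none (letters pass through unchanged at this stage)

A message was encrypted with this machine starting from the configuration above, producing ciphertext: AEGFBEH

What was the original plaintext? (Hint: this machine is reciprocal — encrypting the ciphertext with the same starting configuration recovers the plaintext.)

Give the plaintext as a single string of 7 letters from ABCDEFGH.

Char 1 ('A'): step: R->6, L=7; A->plug->A->R->G->L->G->refl->E->L'->B->R'->H->plug->H
Char 2 ('E'): step: R->7, L=7; E->plug->E->R->B->L->E->refl->G->L'->G->R'->A->plug->A
Char 3 ('G'): step: R->0, L->0 (L advanced); G->plug->G->R->E->L->A->refl->F->L'->F->R'->H->plug->H
Char 4 ('F'): step: R->1, L=0; F->plug->F->R->D->L->B->refl->C->L'->B->R'->A->plug->A
Char 5 ('B'): step: R->2, L=0; B->plug->B->R->G->L->H->refl->D->L'->A->R'->H->plug->H
Char 6 ('E'): step: R->3, L=0; E->plug->E->R->C->L->E->refl->G->L'->H->R'->G->plug->G
Char 7 ('H'): step: R->4, L=0; H->plug->H->R->E->L->A->refl->F->L'->F->R'->G->plug->G

Answer: HAHAHGG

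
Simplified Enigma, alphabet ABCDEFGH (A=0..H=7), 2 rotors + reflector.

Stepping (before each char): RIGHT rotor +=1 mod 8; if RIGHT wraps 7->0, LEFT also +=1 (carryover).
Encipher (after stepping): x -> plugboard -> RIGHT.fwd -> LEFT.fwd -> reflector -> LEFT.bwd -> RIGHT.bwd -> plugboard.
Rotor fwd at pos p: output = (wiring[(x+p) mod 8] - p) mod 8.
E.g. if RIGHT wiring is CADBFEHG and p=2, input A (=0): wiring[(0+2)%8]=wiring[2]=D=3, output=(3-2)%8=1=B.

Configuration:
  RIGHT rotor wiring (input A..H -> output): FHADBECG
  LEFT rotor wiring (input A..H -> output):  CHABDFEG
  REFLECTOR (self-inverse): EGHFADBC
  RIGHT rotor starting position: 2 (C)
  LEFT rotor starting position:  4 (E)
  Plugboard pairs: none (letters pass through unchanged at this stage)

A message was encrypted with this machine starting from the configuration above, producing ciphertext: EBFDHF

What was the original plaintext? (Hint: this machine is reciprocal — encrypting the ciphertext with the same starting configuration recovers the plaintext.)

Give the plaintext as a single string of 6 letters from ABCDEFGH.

Char 1 ('E'): step: R->3, L=4; E->plug->E->R->D->L->C->refl->H->L'->A->R'->A->plug->A
Char 2 ('B'): step: R->4, L=4; B->plug->B->R->A->L->H->refl->C->L'->D->R'->F->plug->F
Char 3 ('F'): step: R->5, L=4; F->plug->F->R->D->L->C->refl->H->L'->A->R'->D->plug->D
Char 4 ('D'): step: R->6, L=4; D->plug->D->R->B->L->B->refl->G->L'->E->R'->A->plug->A
Char 5 ('H'): step: R->7, L=4; H->plug->H->R->D->L->C->refl->H->L'->A->R'->C->plug->C
Char 6 ('F'): step: R->0, L->5 (L advanced); F->plug->F->R->E->L->C->refl->H->L'->B->R'->E->plug->E

Answer: AFDACE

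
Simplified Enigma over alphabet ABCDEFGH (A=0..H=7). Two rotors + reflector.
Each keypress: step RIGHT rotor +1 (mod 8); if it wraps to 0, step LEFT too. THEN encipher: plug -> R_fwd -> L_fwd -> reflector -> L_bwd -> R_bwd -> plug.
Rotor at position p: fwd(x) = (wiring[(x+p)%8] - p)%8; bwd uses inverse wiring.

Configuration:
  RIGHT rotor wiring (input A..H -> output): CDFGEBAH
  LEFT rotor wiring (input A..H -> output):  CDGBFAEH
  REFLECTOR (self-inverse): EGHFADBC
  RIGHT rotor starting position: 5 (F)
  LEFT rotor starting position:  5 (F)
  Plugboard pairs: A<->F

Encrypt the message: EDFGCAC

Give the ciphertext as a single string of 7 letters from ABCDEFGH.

Char 1 ('E'): step: R->6, L=5; E->plug->E->R->H->L->A->refl->E->L'->G->R'->G->plug->G
Char 2 ('D'): step: R->7, L=5; D->plug->D->R->G->L->E->refl->A->L'->H->R'->E->plug->E
Char 3 ('F'): step: R->0, L->6 (L advanced); F->plug->A->R->C->L->E->refl->A->L'->E->R'->E->plug->E
Char 4 ('G'): step: R->1, L=6; G->plug->G->R->G->L->H->refl->C->L'->H->R'->F->plug->A
Char 5 ('C'): step: R->2, L=6; C->plug->C->R->C->L->E->refl->A->L'->E->R'->B->plug->B
Char 6 ('A'): step: R->3, L=6; A->plug->F->R->H->L->C->refl->H->L'->G->R'->C->plug->C
Char 7 ('C'): step: R->4, L=6; C->plug->C->R->E->L->A->refl->E->L'->C->R'->H->plug->H

Answer: GEEABCH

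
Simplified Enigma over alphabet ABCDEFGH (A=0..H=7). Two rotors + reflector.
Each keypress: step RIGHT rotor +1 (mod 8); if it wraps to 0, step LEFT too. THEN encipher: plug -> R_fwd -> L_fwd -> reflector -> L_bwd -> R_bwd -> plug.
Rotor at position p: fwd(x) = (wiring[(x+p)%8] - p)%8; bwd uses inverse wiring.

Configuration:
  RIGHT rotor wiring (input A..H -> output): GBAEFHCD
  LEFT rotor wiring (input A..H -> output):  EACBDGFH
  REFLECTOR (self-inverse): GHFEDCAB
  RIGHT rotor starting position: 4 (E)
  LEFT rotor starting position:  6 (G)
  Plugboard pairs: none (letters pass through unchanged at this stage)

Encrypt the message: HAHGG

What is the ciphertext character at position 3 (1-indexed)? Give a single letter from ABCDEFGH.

Char 1 ('H'): step: R->5, L=6; H->plug->H->R->A->L->H->refl->B->L'->B->R'->D->plug->D
Char 2 ('A'): step: R->6, L=6; A->plug->A->R->E->L->E->refl->D->L'->F->R'->B->plug->B
Char 3 ('H'): step: R->7, L=6; H->plug->H->R->D->L->C->refl->F->L'->G->R'->F->plug->F

F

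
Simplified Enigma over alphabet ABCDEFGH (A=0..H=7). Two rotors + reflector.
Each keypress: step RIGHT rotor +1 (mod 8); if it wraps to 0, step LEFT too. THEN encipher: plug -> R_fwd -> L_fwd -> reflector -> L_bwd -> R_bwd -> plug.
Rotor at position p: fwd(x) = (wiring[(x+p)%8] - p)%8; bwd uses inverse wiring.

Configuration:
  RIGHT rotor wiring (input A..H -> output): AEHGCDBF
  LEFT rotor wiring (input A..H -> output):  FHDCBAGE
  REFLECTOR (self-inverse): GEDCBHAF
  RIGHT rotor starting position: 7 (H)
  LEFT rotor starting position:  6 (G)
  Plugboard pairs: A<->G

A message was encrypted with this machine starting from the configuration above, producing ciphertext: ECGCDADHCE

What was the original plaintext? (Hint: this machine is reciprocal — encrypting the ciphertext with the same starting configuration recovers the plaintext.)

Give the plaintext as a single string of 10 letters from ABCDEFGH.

Char 1 ('E'): step: R->0, L->7 (L advanced); E->plug->E->R->C->L->A->refl->G->L'->B->R'->G->plug->A
Char 2 ('C'): step: R->1, L=7; C->plug->C->R->F->L->C->refl->D->L'->E->R'->G->plug->A
Char 3 ('G'): step: R->2, L=7; G->plug->A->R->F->L->C->refl->D->L'->E->R'->B->plug->B
Char 4 ('C'): step: R->3, L=7; C->plug->C->R->A->L->F->refl->H->L'->H->R'->B->plug->B
Char 5 ('D'): step: R->4, L=7; D->plug->D->R->B->L->G->refl->A->L'->C->R'->H->plug->H
Char 6 ('A'): step: R->5, L=7; A->plug->G->R->B->L->G->refl->A->L'->C->R'->F->plug->F
Char 7 ('D'): step: R->6, L=7; D->plug->D->R->G->L->B->refl->E->L'->D->R'->A->plug->G
Char 8 ('H'): step: R->7, L=7; H->plug->H->R->C->L->A->refl->G->L'->B->R'->B->plug->B
Char 9 ('C'): step: R->0, L->0 (L advanced); C->plug->C->R->H->L->E->refl->B->L'->E->R'->B->plug->B
Char 10 ('E'): step: R->1, L=0; E->plug->E->R->C->L->D->refl->C->L'->D->R'->A->plug->G

Answer: AABBHFGBBG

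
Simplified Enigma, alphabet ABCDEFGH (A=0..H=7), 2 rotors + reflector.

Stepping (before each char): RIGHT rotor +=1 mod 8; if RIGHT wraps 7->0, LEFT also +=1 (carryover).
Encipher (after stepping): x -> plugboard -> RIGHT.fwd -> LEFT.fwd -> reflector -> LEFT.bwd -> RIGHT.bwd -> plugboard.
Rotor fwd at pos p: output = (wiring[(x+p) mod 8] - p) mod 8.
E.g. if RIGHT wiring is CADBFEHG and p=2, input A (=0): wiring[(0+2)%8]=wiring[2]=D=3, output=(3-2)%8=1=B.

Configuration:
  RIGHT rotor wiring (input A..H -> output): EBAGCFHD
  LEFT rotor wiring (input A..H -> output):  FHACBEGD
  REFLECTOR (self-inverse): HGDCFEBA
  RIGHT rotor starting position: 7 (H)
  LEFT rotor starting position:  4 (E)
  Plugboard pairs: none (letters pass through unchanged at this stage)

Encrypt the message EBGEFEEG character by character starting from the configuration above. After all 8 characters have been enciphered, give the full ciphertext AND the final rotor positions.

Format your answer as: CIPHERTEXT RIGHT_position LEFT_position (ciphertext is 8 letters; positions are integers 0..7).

Answer: BFFAGHAE 7 5

Derivation:
Char 1 ('E'): step: R->0, L->5 (L advanced); E->plug->E->R->C->L->G->refl->B->L'->B->R'->B->plug->B
Char 2 ('B'): step: R->1, L=5; B->plug->B->R->H->L->E->refl->F->L'->G->R'->F->plug->F
Char 3 ('G'): step: R->2, L=5; G->plug->G->R->C->L->G->refl->B->L'->B->R'->F->plug->F
Char 4 ('E'): step: R->3, L=5; E->plug->E->R->A->L->H->refl->A->L'->D->R'->A->plug->A
Char 5 ('F'): step: R->4, L=5; F->plug->F->R->F->L->D->refl->C->L'->E->R'->G->plug->G
Char 6 ('E'): step: R->5, L=5; E->plug->E->R->E->L->C->refl->D->L'->F->R'->H->plug->H
Char 7 ('E'): step: R->6, L=5; E->plug->E->R->C->L->G->refl->B->L'->B->R'->A->plug->A
Char 8 ('G'): step: R->7, L=5; G->plug->G->R->G->L->F->refl->E->L'->H->R'->E->plug->E
Final: ciphertext=BFFAGHAE, RIGHT=7, LEFT=5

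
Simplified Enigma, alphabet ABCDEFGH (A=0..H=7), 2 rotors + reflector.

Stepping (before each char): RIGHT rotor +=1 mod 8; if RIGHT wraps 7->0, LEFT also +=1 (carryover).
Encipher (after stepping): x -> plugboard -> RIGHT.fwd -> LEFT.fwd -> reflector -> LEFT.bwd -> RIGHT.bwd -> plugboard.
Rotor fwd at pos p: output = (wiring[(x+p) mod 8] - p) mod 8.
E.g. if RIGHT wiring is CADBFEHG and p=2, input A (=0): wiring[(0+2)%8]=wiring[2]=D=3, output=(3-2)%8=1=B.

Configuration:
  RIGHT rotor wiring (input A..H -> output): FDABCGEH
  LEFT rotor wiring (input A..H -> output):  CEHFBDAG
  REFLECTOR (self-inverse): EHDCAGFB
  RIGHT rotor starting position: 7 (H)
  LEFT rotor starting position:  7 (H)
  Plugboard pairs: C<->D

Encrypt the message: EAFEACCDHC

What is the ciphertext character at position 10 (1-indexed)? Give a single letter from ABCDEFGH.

Char 1 ('E'): step: R->0, L->0 (L advanced); E->plug->E->R->C->L->H->refl->B->L'->E->R'->G->plug->G
Char 2 ('A'): step: R->1, L=0; A->plug->A->R->C->L->H->refl->B->L'->E->R'->H->plug->H
Char 3 ('F'): step: R->2, L=0; F->plug->F->R->F->L->D->refl->C->L'->A->R'->C->plug->D
Char 4 ('E'): step: R->3, L=0; E->plug->E->R->E->L->B->refl->H->L'->C->R'->F->plug->F
Char 5 ('A'): step: R->4, L=0; A->plug->A->R->G->L->A->refl->E->L'->B->R'->E->plug->E
Char 6 ('C'): step: R->5, L=0; C->plug->D->R->A->L->C->refl->D->L'->F->R'->H->plug->H
Char 7 ('C'): step: R->6, L=0; C->plug->D->R->F->L->D->refl->C->L'->A->R'->H->plug->H
Char 8 ('D'): step: R->7, L=0; D->plug->C->R->E->L->B->refl->H->L'->C->R'->E->plug->E
Char 9 ('H'): step: R->0, L->1 (L advanced); H->plug->H->R->H->L->B->refl->H->L'->F->R'->A->plug->A
Char 10 ('C'): step: R->1, L=1; C->plug->D->R->B->L->G->refl->F->L'->G->R'->G->plug->G

G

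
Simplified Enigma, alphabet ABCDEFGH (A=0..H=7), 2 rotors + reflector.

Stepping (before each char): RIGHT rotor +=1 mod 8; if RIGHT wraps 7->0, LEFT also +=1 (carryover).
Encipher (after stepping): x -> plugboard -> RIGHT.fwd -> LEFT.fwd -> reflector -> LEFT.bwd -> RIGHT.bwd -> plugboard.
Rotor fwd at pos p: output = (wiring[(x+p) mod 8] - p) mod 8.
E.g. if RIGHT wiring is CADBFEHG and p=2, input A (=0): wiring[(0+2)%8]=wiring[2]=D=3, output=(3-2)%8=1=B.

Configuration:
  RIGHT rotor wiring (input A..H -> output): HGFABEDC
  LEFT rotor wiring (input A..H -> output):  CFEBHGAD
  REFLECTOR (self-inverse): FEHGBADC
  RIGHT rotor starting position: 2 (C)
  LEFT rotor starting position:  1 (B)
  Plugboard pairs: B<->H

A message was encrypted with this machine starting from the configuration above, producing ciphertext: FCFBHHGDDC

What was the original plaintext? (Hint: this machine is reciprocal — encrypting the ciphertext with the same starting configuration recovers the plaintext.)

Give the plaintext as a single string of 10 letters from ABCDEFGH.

Char 1 ('F'): step: R->3, L=1; F->plug->F->R->E->L->F->refl->A->L'->C->R'->H->plug->B
Char 2 ('C'): step: R->4, L=1; C->plug->C->R->H->L->B->refl->E->L'->A->R'->B->plug->H
Char 3 ('F'): step: R->5, L=1; F->plug->F->R->A->L->E->refl->B->L'->H->R'->A->plug->A
Char 4 ('B'): step: R->6, L=1; B->plug->H->R->G->L->C->refl->H->L'->F->R'->A->plug->A
Char 5 ('H'): step: R->7, L=1; H->plug->B->R->A->L->E->refl->B->L'->H->R'->C->plug->C
Char 6 ('H'): step: R->0, L->2 (L advanced); H->plug->B->R->G->L->A->refl->F->L'->C->R'->H->plug->B
Char 7 ('G'): step: R->1, L=2; G->plug->G->R->B->L->H->refl->C->L'->A->R'->D->plug->D
Char 8 ('D'): step: R->2, L=2; D->plug->D->R->C->L->F->refl->A->L'->G->R'->B->plug->H
Char 9 ('D'): step: R->3, L=2; D->plug->D->R->A->L->C->refl->H->L'->B->R'->C->plug->C
Char 10 ('C'): step: R->4, L=2; C->plug->C->R->H->L->D->refl->G->L'->E->R'->H->plug->B

Answer: BHAACBDHCB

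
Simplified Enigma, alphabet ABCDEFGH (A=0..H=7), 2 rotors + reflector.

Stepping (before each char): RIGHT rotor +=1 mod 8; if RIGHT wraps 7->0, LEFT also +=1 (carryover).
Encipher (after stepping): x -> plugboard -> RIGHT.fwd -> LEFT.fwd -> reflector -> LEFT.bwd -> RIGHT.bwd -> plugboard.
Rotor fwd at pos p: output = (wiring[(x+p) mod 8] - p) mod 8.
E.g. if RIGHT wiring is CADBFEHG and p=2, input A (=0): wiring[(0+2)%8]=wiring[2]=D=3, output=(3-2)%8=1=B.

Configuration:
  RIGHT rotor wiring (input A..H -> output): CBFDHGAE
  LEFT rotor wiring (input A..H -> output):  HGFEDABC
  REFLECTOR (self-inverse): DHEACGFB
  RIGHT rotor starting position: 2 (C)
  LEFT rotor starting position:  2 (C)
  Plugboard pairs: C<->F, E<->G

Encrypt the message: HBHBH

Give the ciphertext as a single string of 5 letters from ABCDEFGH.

Char 1 ('H'): step: R->3, L=2; H->plug->H->R->C->L->B->refl->H->L'->E->R'->B->plug->B
Char 2 ('B'): step: R->4, L=2; B->plug->B->R->C->L->B->refl->H->L'->E->R'->C->plug->F
Char 3 ('H'): step: R->5, L=2; H->plug->H->R->C->L->B->refl->H->L'->E->R'->E->plug->G
Char 4 ('B'): step: R->6, L=2; B->plug->B->R->G->L->F->refl->G->L'->D->R'->D->plug->D
Char 5 ('H'): step: R->7, L=2; H->plug->H->R->B->L->C->refl->E->L'->H->R'->G->plug->E

Answer: BFGDE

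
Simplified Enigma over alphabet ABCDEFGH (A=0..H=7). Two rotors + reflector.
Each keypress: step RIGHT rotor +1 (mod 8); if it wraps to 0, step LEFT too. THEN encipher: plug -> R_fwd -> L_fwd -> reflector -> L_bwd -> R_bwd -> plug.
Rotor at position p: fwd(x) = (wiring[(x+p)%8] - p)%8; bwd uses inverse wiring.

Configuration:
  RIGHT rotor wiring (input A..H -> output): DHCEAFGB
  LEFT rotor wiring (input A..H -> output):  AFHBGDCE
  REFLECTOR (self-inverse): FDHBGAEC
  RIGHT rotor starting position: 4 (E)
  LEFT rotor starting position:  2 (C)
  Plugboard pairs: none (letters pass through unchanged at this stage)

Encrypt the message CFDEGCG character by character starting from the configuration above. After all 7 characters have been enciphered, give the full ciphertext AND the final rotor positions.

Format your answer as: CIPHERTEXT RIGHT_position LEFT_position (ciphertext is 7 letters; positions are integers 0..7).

Answer: AGHBDDA 3 3

Derivation:
Char 1 ('C'): step: R->5, L=2; C->plug->C->R->E->L->A->refl->F->L'->A->R'->A->plug->A
Char 2 ('F'): step: R->6, L=2; F->plug->F->R->G->L->G->refl->E->L'->C->R'->G->plug->G
Char 3 ('D'): step: R->7, L=2; D->plug->D->R->D->L->B->refl->D->L'->H->R'->H->plug->H
Char 4 ('E'): step: R->0, L->3 (L advanced); E->plug->E->R->A->L->G->refl->E->L'->H->R'->B->plug->B
Char 5 ('G'): step: R->1, L=3; G->plug->G->R->A->L->G->refl->E->L'->H->R'->D->plug->D
Char 6 ('C'): step: R->2, L=3; C->plug->C->R->G->L->C->refl->H->L'->D->R'->D->plug->D
Char 7 ('G'): step: R->3, L=3; G->plug->G->R->E->L->B->refl->D->L'->B->R'->A->plug->A
Final: ciphertext=AGHBDDA, RIGHT=3, LEFT=3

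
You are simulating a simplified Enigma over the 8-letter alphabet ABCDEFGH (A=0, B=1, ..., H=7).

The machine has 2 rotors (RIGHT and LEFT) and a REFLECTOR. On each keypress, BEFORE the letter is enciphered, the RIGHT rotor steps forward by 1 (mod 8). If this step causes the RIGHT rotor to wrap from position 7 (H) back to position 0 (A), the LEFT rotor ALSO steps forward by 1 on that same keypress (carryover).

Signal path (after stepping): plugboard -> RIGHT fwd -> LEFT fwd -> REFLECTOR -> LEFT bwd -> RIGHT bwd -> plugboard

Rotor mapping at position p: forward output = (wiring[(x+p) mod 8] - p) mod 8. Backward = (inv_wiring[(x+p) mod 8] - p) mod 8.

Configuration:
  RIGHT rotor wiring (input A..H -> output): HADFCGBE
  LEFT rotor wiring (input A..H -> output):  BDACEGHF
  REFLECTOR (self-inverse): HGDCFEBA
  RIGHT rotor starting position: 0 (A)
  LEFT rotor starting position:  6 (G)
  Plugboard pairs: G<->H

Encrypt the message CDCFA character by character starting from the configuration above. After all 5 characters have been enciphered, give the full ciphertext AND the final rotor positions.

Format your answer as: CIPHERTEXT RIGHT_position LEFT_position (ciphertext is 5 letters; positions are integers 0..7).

Char 1 ('C'): step: R->1, L=6; C->plug->C->R->E->L->C->refl->D->L'->C->R'->B->plug->B
Char 2 ('D'): step: R->2, L=6; D->plug->D->R->E->L->C->refl->D->L'->C->R'->F->plug->F
Char 3 ('C'): step: R->3, L=6; C->plug->C->R->D->L->F->refl->E->L'->F->R'->G->plug->H
Char 4 ('F'): step: R->4, L=6; F->plug->F->R->E->L->C->refl->D->L'->C->R'->B->plug->B
Char 5 ('A'): step: R->5, L=6; A->plug->A->R->B->L->H->refl->A->L'->H->R'->C->plug->C
Final: ciphertext=BFHBC, RIGHT=5, LEFT=6

Answer: BFHBC 5 6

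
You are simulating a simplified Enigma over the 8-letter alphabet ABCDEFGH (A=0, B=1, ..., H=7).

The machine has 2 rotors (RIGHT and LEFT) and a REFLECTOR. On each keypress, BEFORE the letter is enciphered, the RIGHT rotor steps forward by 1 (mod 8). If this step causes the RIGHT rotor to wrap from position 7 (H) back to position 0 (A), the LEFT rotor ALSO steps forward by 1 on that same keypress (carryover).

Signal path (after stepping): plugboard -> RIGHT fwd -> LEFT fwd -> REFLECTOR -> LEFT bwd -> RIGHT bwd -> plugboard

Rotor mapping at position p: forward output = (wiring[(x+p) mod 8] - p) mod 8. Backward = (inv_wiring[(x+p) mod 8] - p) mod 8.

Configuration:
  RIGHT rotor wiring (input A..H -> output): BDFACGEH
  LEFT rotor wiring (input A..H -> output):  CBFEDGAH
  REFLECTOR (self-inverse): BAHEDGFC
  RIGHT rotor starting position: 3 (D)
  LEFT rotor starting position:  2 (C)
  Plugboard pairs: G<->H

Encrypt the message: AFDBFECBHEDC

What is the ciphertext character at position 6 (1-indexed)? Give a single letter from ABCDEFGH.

Char 1 ('A'): step: R->4, L=2; A->plug->A->R->G->L->A->refl->B->L'->C->R'->B->plug->B
Char 2 ('F'): step: R->5, L=2; F->plug->F->R->A->L->D->refl->E->L'->D->R'->G->plug->H
Char 3 ('D'): step: R->6, L=2; D->plug->D->R->F->L->F->refl->G->L'->E->R'->G->plug->H
Char 4 ('B'): step: R->7, L=2; B->plug->B->R->C->L->B->refl->A->L'->G->R'->D->plug->D
Char 5 ('F'): step: R->0, L->3 (L advanced); F->plug->F->R->G->L->G->refl->F->L'->D->R'->B->plug->B
Char 6 ('E'): step: R->1, L=3; E->plug->E->R->F->L->H->refl->C->L'->H->R'->C->plug->C

C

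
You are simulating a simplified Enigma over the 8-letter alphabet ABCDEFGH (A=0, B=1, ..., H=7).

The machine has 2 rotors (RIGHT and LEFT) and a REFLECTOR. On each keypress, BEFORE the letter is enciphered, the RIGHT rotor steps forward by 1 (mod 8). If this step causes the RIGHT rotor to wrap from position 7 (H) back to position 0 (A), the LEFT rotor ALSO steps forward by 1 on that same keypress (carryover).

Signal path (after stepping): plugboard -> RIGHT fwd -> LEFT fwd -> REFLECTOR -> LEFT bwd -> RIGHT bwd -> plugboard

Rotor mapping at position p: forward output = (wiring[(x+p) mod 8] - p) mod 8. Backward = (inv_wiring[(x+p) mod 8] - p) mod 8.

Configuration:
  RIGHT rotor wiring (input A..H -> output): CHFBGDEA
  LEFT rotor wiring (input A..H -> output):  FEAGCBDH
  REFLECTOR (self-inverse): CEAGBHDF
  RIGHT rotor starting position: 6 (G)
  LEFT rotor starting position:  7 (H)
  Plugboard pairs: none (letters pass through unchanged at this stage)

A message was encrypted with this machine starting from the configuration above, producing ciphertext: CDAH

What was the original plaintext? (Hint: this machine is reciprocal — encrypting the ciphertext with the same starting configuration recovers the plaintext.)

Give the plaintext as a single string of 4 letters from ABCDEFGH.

Char 1 ('C'): step: R->7, L=7; C->plug->C->R->A->L->A->refl->C->L'->G->R'->D->plug->D
Char 2 ('D'): step: R->0, L->0 (L advanced); D->plug->D->R->B->L->E->refl->B->L'->F->R'->C->plug->C
Char 3 ('A'): step: R->1, L=0; A->plug->A->R->G->L->D->refl->G->L'->D->R'->F->plug->F
Char 4 ('H'): step: R->2, L=0; H->plug->H->R->F->L->B->refl->E->L'->B->R'->D->plug->D

Answer: DCFD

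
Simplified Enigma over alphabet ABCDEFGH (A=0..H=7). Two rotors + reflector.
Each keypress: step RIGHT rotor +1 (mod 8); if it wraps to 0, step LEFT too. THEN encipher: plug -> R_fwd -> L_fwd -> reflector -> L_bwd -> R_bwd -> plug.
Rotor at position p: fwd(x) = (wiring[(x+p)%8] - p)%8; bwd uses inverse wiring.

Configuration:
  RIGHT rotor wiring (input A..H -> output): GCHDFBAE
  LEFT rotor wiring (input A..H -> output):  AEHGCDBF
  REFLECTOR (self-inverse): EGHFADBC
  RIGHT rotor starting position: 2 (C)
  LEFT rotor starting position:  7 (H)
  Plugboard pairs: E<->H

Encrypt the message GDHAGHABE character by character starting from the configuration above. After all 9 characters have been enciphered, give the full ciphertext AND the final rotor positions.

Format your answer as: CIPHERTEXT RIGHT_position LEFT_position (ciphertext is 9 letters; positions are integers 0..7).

Char 1 ('G'): step: R->3, L=7; G->plug->G->R->H->L->C->refl->H->L'->E->R'->H->plug->E
Char 2 ('D'): step: R->4, L=7; D->plug->D->R->A->L->G->refl->B->L'->B->R'->A->plug->A
Char 3 ('H'): step: R->5, L=7; H->plug->E->R->F->L->D->refl->F->L'->C->R'->F->plug->F
Char 4 ('A'): step: R->6, L=7; A->plug->A->R->C->L->F->refl->D->L'->F->R'->F->plug->F
Char 5 ('G'): step: R->7, L=7; G->plug->G->R->C->L->F->refl->D->L'->F->R'->A->plug->A
Char 6 ('H'): step: R->0, L->0 (L advanced); H->plug->E->R->F->L->D->refl->F->L'->H->R'->C->plug->C
Char 7 ('A'): step: R->1, L=0; A->plug->A->R->B->L->E->refl->A->L'->A->R'->E->plug->H
Char 8 ('B'): step: R->2, L=0; B->plug->B->R->B->L->E->refl->A->L'->A->R'->H->plug->E
Char 9 ('E'): step: R->3, L=0; E->plug->H->R->E->L->C->refl->H->L'->C->R'->B->plug->B
Final: ciphertext=EAFFACHEB, RIGHT=3, LEFT=0

Answer: EAFFACHEB 3 0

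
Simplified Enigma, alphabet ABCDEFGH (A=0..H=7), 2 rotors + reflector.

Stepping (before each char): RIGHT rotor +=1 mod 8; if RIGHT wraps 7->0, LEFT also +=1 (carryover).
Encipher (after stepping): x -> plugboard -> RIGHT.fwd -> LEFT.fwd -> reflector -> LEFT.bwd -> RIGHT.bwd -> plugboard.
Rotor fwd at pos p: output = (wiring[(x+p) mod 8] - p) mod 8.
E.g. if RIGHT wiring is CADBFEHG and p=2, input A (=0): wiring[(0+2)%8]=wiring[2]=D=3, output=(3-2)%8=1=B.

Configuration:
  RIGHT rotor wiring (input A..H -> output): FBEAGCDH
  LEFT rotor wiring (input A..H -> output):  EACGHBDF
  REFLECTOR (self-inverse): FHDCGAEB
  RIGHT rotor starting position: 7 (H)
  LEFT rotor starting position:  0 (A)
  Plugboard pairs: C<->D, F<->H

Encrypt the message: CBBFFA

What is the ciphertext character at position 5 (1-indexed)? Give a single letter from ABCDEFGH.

Char 1 ('C'): step: R->0, L->1 (L advanced); C->plug->D->R->A->L->H->refl->B->L'->B->R'->B->plug->B
Char 2 ('B'): step: R->1, L=1; B->plug->B->R->D->L->G->refl->E->L'->G->R'->G->plug->G
Char 3 ('B'): step: R->2, L=1; B->plug->B->R->G->L->E->refl->G->L'->D->R'->G->plug->G
Char 4 ('F'): step: R->3, L=1; F->plug->H->R->B->L->B->refl->H->L'->A->R'->D->plug->C
Char 5 ('F'): step: R->4, L=1; F->plug->H->R->E->L->A->refl->F->L'->C->R'->A->plug->A

A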